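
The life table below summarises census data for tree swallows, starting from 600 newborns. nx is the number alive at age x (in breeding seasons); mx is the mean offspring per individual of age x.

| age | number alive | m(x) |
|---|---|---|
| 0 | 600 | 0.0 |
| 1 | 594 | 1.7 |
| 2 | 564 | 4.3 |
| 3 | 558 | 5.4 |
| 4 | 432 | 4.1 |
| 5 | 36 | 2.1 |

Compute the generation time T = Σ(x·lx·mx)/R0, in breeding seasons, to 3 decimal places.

lx = nx/n0 = nx/600: 1, 0.99, 0.94, 0.93, 0.72, 0.06
lx·mx: 0, 1.683, 4.042, 5.022, 2.952, 0.126 → R0 = 13.825
x·lx·mx: 0, 1.683, 8.084, 15.066, 11.808, 0.63 → Σ = 37.271
T = 37.271 / 13.825 = 2.695913… → 2.696

2.696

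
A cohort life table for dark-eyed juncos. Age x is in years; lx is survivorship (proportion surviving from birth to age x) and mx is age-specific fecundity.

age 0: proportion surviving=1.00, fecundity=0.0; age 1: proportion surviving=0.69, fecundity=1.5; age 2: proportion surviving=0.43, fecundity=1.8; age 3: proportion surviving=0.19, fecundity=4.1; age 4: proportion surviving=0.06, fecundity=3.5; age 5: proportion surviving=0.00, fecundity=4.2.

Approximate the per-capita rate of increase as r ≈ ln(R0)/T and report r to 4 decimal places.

0.4998

R0 = Σ lx·mx = 0 + 1.035 + 0.774 + 0.779 + 0.21 + 0 = 2.798
Σ x·lx·mx = 5.76; T = 5.76/2.798 = 2.05861…
r ≈ ln(R0)/T = ln(2.798)/2.05861… = 0.499805… → 0.4998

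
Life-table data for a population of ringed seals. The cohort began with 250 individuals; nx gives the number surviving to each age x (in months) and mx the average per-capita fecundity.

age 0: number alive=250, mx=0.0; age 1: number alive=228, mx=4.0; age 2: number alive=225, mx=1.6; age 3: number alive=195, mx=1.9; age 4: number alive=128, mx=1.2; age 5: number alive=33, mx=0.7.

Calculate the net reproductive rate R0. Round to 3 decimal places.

lx = nx/n0 = nx/250: 1, 0.912, 0.9, 0.78, 0.512, 0.132
lx·mx by age: 0, 3.648, 1.44, 1.482, 0.6144, 0.0924
R0 = Σ lx·mx = 7.2768 → 7.277

7.277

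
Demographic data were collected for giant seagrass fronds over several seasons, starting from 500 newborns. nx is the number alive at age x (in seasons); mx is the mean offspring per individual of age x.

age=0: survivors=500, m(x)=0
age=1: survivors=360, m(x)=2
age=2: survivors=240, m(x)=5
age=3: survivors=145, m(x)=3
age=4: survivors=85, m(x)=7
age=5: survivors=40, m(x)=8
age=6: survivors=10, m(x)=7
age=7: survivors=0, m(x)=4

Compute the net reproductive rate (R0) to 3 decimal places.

lx = nx/n0 = nx/500: 1, 0.72, 0.48, 0.29, 0.17, 0.08, 0.02, 0
lx·mx by age: 0, 1.44, 2.4, 0.87, 1.19, 0.64, 0.14, 0
R0 = Σ lx·mx = 6.68 → 6.680

6.680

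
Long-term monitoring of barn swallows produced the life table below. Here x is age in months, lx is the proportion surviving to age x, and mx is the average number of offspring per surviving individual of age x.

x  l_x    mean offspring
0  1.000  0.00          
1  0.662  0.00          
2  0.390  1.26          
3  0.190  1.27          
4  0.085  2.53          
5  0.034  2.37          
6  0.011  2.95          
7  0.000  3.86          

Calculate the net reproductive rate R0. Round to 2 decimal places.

lx·mx by age: 0, 0, 0.4914, 0.2413, 0.21505, 0.08058, 0.03245, 0
R0 = Σ lx·mx = 1.06078 → 1.06

1.06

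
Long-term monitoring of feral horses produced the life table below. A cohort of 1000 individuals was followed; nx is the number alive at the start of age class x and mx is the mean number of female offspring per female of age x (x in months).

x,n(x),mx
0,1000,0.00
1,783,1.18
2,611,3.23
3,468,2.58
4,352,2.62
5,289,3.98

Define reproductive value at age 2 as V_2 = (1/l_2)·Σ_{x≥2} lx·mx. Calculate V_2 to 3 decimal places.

lx = nx/n0 = nx/1000: 1, 0.783, 0.611, 0.468, 0.352, 0.289
lx·mx for x ≥ 2: 1.97353, 1.20744, 0.92224, 1.15022 → sum = 5.25343
V_2 = 5.25343 / l_2 = 5.25343 / 0.611 = 8.598085… → 8.598

8.598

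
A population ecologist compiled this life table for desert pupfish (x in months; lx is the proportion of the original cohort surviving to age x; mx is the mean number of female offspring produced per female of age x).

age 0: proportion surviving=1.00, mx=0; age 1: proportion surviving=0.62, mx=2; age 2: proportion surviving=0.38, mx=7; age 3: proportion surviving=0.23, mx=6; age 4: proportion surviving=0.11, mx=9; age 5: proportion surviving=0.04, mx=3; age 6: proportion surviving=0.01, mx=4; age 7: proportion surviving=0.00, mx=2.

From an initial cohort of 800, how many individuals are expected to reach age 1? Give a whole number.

496

Expected survivors = N0 · l_1 = 800 × 0.62 = 496 → 496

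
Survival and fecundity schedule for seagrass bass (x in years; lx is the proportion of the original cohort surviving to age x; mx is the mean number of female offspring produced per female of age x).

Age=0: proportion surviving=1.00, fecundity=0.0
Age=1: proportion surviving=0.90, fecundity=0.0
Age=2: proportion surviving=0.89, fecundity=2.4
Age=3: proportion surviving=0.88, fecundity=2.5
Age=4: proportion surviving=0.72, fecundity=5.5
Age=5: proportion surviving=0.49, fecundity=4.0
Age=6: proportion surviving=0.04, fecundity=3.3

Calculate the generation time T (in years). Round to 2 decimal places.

lx·mx: 0, 0, 2.136, 2.2, 3.96, 1.96, 0.132 → R0 = 10.388
x·lx·mx: 0, 0, 4.272, 6.6, 15.84, 9.8, 0.792 → Σ = 37.304
T = 37.304 / 10.388 = 3.591067… → 3.59

3.59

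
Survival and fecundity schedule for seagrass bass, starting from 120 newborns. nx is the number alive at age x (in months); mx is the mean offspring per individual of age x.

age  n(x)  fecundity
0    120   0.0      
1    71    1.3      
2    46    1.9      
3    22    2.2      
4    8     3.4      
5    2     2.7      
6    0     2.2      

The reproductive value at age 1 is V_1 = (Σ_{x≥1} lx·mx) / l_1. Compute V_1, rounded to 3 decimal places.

3.672

lx = nx/n0 = nx/120: 1, 0.59167…, 0.38333…, 0.18333…, 0.06667…, 0.01667…, 0
lx·mx for x ≥ 1: 0.769167…, 0.728333…, 0.403333…, 0.226667…, 0.045…, 0 → sum = 2.1725…
V_1 = 2.1725… / l_1 = 2.1725… / 0.591667… = 3.671831… → 3.672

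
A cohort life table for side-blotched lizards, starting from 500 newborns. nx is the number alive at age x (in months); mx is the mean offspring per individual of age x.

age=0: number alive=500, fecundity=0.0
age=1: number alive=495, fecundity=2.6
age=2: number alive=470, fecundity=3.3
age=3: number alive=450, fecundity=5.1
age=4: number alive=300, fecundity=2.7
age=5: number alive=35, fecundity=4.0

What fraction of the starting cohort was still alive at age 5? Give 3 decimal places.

l_5 = n_5/n_0 = 35/500 = 0.07 → 0.070

0.070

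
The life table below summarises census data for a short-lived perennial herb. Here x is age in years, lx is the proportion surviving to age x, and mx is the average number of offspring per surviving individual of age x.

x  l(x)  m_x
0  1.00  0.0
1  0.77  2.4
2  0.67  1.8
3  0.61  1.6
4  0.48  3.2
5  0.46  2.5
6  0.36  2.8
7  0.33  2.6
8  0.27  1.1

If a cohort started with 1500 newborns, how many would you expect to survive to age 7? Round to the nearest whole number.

495

Expected survivors = N0 · l_7 = 1500 × 0.33 = 495 → 495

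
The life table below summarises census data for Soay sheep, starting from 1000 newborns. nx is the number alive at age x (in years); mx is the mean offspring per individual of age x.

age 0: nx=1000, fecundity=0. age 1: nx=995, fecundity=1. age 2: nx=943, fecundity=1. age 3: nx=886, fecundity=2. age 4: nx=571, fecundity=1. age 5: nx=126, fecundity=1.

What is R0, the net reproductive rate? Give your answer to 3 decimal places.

4.407

lx = nx/n0 = nx/1000: 1, 0.995, 0.943, 0.886, 0.571, 0.126
lx·mx by age: 0, 0.995, 0.943, 1.772, 0.571, 0.126
R0 = Σ lx·mx = 4.407 → 4.407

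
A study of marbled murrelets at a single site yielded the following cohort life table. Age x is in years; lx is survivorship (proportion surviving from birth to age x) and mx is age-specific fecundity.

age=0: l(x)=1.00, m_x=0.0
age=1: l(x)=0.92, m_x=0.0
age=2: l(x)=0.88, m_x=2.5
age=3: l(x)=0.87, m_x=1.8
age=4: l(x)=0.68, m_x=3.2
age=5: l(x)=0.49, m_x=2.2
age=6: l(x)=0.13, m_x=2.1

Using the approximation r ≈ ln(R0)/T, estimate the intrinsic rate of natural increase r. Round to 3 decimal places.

0.584

R0 = Σ lx·mx = 0 + 0 + 2.2 + 1.566 + 2.176 + 1.078 + 0.273 = 7.293
Σ x·lx·mx = 24.83; T = 24.83/7.293 = 3.40463…
r ≈ ln(R0)/T = ln(7.293)/3.40463… = 0.58359… → 0.584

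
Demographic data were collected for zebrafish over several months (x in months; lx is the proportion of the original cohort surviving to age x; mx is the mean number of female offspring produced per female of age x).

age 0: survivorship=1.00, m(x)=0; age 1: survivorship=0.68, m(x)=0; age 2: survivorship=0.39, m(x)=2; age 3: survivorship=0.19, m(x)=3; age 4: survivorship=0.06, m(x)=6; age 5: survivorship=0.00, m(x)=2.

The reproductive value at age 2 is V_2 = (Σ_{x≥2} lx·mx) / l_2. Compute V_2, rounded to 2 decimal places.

4.38

lx·mx for x ≥ 2: 0.78, 0.57, 0.36, 0 → sum = 1.71
V_2 = 1.71 / l_2 = 1.71 / 0.39 = 4.384615… → 4.38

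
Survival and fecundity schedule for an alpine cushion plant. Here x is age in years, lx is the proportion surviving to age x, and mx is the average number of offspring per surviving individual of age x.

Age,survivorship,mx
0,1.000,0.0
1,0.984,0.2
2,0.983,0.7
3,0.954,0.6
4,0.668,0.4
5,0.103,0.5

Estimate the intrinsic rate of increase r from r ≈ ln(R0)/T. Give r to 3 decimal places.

0.221

R0 = Σ lx·mx = 0 + 0.1968 + 0.6881 + 0.5724 + 0.2672 + 0.0515 = 1.776
Σ x·lx·mx = 4.6165; T = 4.6165/1.776 = 2.59938…
r ≈ ln(R0)/T = ln(1.776)/2.59938… = 0.22096… → 0.221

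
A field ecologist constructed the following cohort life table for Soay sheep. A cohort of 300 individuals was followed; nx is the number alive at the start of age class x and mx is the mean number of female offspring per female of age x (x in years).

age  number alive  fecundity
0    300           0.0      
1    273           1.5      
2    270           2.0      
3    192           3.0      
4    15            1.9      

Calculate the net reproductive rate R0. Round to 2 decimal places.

lx = nx/n0 = nx/300: 1, 0.91, 0.9, 0.64, 0.05
lx·mx by age: 0, 1.365, 1.8, 1.92, 0.095
R0 = Σ lx·mx = 5.18 → 5.18

5.18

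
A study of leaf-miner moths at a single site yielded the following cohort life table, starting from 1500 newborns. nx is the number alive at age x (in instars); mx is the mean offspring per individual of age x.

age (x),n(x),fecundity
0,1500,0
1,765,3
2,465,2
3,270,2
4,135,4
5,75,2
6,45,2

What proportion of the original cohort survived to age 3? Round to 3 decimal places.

0.180

l_3 = n_3/n_0 = 270/1500 = 0.18 → 0.180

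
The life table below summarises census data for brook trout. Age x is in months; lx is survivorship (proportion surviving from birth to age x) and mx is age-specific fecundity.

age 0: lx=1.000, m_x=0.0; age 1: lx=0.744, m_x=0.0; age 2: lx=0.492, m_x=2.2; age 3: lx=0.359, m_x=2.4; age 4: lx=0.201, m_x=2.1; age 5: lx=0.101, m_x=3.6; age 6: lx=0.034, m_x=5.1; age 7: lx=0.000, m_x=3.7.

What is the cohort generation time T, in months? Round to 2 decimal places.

3.20

lx·mx: 0, 0, 1.0824, 0.8616, 0.4221, 0.3636, 0.1734, 0 → R0 = 2.9031
x·lx·mx: 0, 0, 2.1648, 2.5848, 1.6884, 1.818, 1.0404, 0 → Σ = 9.2964
T = 9.2964 / 2.9031 = 3.202232… → 3.20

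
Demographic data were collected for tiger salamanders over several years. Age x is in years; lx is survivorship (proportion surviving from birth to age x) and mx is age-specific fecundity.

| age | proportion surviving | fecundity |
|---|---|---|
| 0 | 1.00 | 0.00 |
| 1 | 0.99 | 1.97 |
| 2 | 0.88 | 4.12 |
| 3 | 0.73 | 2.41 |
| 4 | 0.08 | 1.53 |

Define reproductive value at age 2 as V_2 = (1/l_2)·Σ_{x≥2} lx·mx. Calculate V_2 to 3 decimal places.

lx·mx for x ≥ 2: 3.6256, 1.7593, 0.1224 → sum = 5.5073
V_2 = 5.5073 / l_2 = 5.5073 / 0.88 = 6.258295… → 6.258

6.258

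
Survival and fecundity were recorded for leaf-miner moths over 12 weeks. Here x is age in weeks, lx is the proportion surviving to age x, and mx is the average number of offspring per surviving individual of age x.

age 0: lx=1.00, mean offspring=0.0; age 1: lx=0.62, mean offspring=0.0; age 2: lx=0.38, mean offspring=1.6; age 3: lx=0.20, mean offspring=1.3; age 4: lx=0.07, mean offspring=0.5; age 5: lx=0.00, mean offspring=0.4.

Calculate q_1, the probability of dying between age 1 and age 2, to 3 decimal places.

q_1 = (l_1 − l_2) / l_1 = (0.62 − 0.38) / 0.62
     = 0.24 / 0.62 = 0.387097… → 0.387

0.387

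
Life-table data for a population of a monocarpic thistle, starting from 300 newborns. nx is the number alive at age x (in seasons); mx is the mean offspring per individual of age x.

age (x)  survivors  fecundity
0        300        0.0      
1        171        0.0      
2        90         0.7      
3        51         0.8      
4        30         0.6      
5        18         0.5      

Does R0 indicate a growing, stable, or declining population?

lx = nx/n0 = nx/300: 1, 0.57, 0.3, 0.17, 0.1, 0.06
R0 = Σ lx·mx = 0 + 0 + 0.21 + 0.136 + 0.06 + 0.03 = 0.436
R0 < 1, so the population is declining.

declining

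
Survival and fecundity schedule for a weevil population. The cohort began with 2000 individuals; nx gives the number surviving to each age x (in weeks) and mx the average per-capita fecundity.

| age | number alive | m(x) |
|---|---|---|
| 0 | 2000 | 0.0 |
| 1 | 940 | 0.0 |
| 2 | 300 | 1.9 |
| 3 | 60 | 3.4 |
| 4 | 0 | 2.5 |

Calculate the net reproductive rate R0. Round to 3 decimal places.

lx = nx/n0 = nx/2000: 1, 0.47, 0.15, 0.03, 0
lx·mx by age: 0, 0, 0.285, 0.102, 0
R0 = Σ lx·mx = 0.387 → 0.387

0.387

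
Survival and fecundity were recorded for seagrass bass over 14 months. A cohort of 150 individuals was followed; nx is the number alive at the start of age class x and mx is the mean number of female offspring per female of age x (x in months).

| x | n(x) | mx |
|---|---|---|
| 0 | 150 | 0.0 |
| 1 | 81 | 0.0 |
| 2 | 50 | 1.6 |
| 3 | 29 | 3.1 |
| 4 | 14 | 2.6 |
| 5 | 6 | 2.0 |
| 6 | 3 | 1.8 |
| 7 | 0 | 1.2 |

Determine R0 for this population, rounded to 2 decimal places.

1.49

lx = nx/n0 = nx/150: 1, 0.54, 0.33333…, 0.19333…, 0.09333…, 0.04, 0.02, 0
lx·mx by age: 0, 0, 0.533333…, 0.599333…, 0.242667…, 0.08, 0.036, 0
R0 = Σ lx·mx = 1.491333… → 1.49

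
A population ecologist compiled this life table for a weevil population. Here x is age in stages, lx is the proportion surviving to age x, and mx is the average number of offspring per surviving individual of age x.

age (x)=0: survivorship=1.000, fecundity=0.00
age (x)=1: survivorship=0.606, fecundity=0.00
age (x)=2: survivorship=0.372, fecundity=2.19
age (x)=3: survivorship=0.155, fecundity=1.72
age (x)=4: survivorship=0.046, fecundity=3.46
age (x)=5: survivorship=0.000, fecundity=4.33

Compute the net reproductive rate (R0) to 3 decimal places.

lx·mx by age: 0, 0, 0.81468, 0.2666, 0.15916, 0
R0 = Σ lx·mx = 1.24044 → 1.240

1.240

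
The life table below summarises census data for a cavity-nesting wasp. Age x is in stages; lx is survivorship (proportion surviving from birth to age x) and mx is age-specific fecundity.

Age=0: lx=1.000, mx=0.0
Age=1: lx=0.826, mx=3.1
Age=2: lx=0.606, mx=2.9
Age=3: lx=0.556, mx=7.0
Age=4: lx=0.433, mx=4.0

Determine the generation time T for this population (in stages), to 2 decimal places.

2.48

lx·mx: 0, 2.5606, 1.7574, 3.892, 1.732 → R0 = 9.942
x·lx·mx: 0, 2.5606, 3.5148, 11.676, 6.928 → Σ = 24.6794
T = 24.6794 / 9.942 = 2.482338… → 2.48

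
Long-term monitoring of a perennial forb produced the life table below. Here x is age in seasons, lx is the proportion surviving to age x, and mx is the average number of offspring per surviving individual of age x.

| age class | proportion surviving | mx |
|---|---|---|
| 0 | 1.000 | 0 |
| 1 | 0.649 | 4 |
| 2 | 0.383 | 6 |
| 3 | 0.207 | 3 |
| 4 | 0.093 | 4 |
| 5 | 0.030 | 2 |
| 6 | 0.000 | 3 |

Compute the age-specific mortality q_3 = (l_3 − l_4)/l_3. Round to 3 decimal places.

0.551

q_3 = (l_3 − l_4) / l_3 = (0.207 − 0.093) / 0.207
     = 0.114 / 0.207 = 0.550725… → 0.551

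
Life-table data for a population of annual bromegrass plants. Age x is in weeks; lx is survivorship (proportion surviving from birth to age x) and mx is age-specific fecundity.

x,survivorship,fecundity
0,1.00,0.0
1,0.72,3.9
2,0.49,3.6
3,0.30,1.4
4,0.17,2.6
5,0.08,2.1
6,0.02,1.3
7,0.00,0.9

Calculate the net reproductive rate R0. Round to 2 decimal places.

5.63

lx·mx by age: 0, 2.808, 1.764, 0.42, 0.442, 0.168, 0.026, 0
R0 = Σ lx·mx = 5.628 → 5.63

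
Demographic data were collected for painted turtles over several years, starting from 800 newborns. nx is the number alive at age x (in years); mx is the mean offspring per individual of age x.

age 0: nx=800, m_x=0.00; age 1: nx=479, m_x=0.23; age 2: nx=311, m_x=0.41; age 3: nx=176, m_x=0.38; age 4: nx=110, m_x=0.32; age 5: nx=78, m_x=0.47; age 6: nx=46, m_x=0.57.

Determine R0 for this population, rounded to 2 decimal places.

lx = nx/n0 = nx/800: 1, 0.59875, 0.38875, 0.22, 0.1375, 0.0975, 0.0575
lx·mx by age: 0, 0.137713…, 0.159388…, 0.0836, 0.044, 0.045825, 0.032775
R0 = Σ lx·mx = 0.5033… → 0.50

0.50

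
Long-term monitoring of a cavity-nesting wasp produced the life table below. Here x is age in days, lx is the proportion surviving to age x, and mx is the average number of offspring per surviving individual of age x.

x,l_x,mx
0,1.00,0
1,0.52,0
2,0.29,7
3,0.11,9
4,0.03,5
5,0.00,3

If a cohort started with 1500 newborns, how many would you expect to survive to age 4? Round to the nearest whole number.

45

Expected survivors = N0 · l_4 = 1500 × 0.03 = 45 → 45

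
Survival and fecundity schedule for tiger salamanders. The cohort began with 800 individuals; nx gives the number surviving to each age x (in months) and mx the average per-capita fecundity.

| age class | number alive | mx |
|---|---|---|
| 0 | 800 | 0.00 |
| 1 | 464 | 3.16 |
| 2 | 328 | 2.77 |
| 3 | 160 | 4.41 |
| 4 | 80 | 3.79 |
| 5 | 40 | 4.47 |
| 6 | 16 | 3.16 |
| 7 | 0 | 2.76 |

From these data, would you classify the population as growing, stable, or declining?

lx = nx/n0 = nx/800: 1, 0.58, 0.41, 0.2, 0.1, 0.05, 0.02, 0
R0 = Σ lx·mx = 0 + 1.8328 + 1.1357 + 0.882 + 0.379 + 0.2235 + 0.0632 + 0 = 4.5162
R0 > 1, so the population is growing.

growing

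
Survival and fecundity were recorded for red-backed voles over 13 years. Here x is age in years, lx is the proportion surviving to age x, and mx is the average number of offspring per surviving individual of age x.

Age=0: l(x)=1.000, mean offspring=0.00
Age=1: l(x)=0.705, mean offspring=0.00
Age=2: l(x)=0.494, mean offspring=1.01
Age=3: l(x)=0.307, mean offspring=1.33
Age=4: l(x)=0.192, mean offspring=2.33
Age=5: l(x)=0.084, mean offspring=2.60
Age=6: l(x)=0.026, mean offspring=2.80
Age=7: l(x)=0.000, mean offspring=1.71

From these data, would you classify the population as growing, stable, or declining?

R0 = Σ lx·mx = 0 + 0 + 0.49894 + 0.40831 + 0.44736 + 0.2184 + 0.0728 + 0 = 1.64581
R0 > 1, so the population is growing.

growing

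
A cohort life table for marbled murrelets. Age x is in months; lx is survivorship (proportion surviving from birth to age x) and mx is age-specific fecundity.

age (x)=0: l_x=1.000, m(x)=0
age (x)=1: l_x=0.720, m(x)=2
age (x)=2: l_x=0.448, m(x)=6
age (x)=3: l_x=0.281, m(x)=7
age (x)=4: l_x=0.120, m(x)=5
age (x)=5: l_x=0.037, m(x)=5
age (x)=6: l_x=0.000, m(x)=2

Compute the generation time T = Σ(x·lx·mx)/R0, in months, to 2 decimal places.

lx·mx: 0, 1.44, 2.688, 1.967, 0.6, 0.185, 0 → R0 = 6.88
x·lx·mx: 0, 1.44, 5.376, 5.901, 2.4, 0.925, 0 → Σ = 16.042
T = 16.042 / 6.88 = 2.331686… → 2.33

2.33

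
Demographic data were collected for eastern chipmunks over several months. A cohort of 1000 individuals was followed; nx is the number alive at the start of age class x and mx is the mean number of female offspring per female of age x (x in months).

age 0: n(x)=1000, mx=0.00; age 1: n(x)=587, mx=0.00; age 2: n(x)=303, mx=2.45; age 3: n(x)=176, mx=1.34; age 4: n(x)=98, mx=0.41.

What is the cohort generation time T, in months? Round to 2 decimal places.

lx = nx/n0 = nx/1000: 1, 0.587, 0.303, 0.176, 0.098
lx·mx: 0, 0, 0.74235, 0.23584, 0.04018 → R0 = 1.01837
x·lx·mx: 0, 0, 1.4847, 0.70752, 0.16072 → Σ = 2.35294
T = 2.35294 / 1.01837 = 2.310496… → 2.31

2.31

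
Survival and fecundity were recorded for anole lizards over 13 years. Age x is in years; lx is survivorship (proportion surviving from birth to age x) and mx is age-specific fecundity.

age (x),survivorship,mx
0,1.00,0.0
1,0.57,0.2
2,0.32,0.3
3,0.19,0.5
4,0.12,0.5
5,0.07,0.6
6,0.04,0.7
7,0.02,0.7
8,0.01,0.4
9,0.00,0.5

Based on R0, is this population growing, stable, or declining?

R0 = Σ lx·mx = 0 + 0.114 + 0.096 + 0.095 + 0.06 + 0.042 + 0.028 + 0.014 + 0.004 + 0 = 0.453
R0 < 1, so the population is declining.

declining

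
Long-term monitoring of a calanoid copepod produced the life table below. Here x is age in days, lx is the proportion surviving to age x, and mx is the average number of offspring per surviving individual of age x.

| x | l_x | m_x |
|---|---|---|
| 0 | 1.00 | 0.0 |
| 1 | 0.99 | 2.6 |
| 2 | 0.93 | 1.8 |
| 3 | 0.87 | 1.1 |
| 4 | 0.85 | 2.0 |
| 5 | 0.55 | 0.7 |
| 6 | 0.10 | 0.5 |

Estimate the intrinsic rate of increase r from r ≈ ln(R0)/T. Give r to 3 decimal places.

0.821

R0 = Σ lx·mx = 0 + 2.574 + 1.674 + 0.957 + 1.7 + 0.385 + 0.05 = 7.34
Σ x·lx·mx = 17.818; T = 17.818/7.34 = 2.42752…
r ≈ ln(R0)/T = ln(7.34)/2.42752… = 0.82114… → 0.821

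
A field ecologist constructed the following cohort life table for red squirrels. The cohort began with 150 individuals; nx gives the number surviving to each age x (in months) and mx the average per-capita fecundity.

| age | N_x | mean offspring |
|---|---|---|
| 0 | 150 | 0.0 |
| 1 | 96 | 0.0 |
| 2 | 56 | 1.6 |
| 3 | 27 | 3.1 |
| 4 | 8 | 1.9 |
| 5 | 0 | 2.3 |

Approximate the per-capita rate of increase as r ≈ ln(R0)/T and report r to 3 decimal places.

lx = nx/n0 = nx/150: 1, 0.64, 0.37333…, 0.18, 0.05333…, 0
R0 = Σ lx·mx = 0 + 0 + 0.59733… + 0.558 + 0.10133… + 0 = 1.256667…
Σ x·lx·mx = 3.274…; T = 3.274…/1.256667… = 2.60531…
r ≈ ln(R0)/T = ln(1.256667…)/2.60531… = 0.08769… → 0.088

0.088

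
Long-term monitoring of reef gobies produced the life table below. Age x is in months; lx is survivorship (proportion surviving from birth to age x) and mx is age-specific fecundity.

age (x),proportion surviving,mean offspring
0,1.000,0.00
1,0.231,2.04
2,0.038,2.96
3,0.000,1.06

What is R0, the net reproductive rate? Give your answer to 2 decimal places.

0.58

lx·mx by age: 0, 0.47124, 0.11248, 0
R0 = Σ lx·mx = 0.58372 → 0.58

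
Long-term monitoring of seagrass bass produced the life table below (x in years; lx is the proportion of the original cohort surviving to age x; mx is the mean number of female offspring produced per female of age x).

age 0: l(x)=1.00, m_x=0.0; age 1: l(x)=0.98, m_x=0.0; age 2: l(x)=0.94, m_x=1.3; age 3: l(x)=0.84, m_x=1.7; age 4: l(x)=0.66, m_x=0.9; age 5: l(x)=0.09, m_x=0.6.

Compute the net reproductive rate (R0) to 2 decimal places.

3.30

lx·mx by age: 0, 0, 1.222, 1.428, 0.594, 0.054
R0 = Σ lx·mx = 3.298 → 3.30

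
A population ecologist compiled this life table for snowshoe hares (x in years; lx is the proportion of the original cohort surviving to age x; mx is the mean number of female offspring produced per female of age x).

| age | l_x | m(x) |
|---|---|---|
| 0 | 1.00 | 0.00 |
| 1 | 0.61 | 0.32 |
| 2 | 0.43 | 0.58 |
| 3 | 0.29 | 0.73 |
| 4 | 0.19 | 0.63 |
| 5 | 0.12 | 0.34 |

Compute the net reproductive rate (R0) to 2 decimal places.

0.82

lx·mx by age: 0, 0.1952, 0.2494, 0.2117, 0.1197, 0.0408
R0 = Σ lx·mx = 0.8168 → 0.82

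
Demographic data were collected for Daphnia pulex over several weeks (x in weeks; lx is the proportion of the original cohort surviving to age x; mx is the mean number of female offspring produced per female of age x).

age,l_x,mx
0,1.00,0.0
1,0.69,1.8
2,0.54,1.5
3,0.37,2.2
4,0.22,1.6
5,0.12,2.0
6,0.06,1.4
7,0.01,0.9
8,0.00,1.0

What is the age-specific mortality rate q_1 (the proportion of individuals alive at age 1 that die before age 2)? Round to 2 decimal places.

q_1 = (l_1 − l_2) / l_1 = (0.69 − 0.54) / 0.69
     = 0.15 / 0.69 = 0.217391… → 0.22

0.22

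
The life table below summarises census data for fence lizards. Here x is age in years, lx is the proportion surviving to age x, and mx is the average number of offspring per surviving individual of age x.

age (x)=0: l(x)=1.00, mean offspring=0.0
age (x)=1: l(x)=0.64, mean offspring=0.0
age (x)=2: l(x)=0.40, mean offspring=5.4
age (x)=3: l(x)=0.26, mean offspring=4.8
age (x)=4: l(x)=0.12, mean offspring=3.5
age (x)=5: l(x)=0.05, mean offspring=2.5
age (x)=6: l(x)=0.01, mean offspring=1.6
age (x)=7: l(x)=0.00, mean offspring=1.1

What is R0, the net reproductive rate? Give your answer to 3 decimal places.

3.969

lx·mx by age: 0, 0, 2.16, 1.248, 0.42, 0.125, 0.016, 0
R0 = Σ lx·mx = 3.969 → 3.969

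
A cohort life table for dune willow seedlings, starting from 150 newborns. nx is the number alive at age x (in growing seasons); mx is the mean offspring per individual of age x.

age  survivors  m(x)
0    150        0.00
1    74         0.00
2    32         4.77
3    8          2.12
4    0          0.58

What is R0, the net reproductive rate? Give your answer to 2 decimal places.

lx = nx/n0 = nx/150: 1, 0.49333…, 0.21333…, 0.05333…, 0
lx·mx by age: 0, 0, 1.0176…, 0.113067…, 0
R0 = Σ lx·mx = 1.130667… → 1.13

1.13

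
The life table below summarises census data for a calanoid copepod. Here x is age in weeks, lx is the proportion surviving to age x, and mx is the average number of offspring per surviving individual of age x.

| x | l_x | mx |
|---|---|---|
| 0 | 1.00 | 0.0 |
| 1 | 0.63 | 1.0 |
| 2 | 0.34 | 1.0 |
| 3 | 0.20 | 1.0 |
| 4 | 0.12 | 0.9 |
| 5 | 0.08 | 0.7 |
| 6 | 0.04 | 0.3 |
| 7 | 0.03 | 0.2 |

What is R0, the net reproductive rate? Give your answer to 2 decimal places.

lx·mx by age: 0, 0.63, 0.34, 0.2, 0.108, 0.056, 0.012, 0.006
R0 = Σ lx·mx = 1.352 → 1.35

1.35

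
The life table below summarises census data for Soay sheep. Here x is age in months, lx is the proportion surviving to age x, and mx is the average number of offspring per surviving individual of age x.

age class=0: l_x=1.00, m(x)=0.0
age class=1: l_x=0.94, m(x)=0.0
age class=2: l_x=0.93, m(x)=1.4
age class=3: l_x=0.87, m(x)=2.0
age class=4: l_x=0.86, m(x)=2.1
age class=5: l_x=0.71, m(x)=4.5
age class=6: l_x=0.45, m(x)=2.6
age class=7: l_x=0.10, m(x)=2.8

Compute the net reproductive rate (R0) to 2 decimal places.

lx·mx by age: 0, 0, 1.302, 1.74, 1.806, 3.195, 1.17, 0.28
R0 = Σ lx·mx = 9.493 → 9.49

9.49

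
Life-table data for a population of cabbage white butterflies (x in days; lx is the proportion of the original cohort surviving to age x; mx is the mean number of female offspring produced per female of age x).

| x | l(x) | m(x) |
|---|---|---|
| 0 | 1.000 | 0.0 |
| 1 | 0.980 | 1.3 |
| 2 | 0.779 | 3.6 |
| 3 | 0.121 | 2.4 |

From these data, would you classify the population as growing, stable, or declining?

growing

R0 = Σ lx·mx = 0 + 1.274 + 2.8044 + 0.2904 = 4.3688
R0 > 1, so the population is growing.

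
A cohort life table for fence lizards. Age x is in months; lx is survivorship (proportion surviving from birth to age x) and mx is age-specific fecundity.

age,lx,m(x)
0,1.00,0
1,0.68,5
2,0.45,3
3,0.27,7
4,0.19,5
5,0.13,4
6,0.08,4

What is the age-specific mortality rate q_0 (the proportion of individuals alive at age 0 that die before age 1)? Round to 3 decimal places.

0.320

q_0 = (l_0 − l_1) / l_0 = (1 − 0.68) / 1
     = 0.32 / 1 = 0.32 → 0.320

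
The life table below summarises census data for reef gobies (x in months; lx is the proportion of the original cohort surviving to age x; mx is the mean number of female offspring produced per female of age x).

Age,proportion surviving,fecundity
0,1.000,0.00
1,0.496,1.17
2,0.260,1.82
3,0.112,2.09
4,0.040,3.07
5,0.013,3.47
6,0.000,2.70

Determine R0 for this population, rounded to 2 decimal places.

lx·mx by age: 0, 0.58032, 0.4732, 0.23408, 0.1228, 0.04511, 0
R0 = Σ lx·mx = 1.45551 → 1.46

1.46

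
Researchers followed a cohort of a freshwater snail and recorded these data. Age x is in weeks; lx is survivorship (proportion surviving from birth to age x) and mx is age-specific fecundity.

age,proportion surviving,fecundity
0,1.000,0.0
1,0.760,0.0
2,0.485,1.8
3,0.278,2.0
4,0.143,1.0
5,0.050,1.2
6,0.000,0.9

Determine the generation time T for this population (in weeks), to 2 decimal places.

2.63

lx·mx: 0, 0, 0.873, 0.556, 0.143, 0.06, 0 → R0 = 1.632
x·lx·mx: 0, 0, 1.746, 1.668, 0.572, 0.3, 0 → Σ = 4.286
T = 4.286 / 1.632 = 2.626225… → 2.63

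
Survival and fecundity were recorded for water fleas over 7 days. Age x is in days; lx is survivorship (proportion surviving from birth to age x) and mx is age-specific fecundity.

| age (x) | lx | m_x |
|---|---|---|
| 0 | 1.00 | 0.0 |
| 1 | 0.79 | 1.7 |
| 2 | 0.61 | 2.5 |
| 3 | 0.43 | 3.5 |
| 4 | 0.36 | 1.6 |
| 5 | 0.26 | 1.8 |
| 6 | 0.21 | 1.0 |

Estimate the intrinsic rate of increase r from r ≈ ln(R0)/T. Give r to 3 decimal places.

R0 = Σ lx·mx = 0 + 1.343 + 1.525 + 1.505 + 0.576 + 0.468 + 0.21 = 5.627
Σ x·lx·mx = 14.812; T = 14.812/5.627 = 2.63231…
r ≈ ln(R0)/T = ln(5.627)/2.63231… = 0.6563… → 0.656

0.656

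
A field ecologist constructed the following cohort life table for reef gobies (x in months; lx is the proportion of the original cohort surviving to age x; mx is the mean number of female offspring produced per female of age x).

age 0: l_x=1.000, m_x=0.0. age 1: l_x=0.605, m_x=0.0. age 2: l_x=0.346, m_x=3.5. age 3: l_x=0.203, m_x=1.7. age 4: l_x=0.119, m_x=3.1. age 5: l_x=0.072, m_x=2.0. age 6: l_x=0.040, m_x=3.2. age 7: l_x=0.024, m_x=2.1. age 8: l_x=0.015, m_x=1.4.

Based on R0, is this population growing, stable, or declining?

growing

R0 = Σ lx·mx = 0 + 0 + 1.211 + 0.3451 + 0.3689 + 0.144 + 0.128 + 0.0504 + 0.021 = 2.2684
R0 > 1, so the population is growing.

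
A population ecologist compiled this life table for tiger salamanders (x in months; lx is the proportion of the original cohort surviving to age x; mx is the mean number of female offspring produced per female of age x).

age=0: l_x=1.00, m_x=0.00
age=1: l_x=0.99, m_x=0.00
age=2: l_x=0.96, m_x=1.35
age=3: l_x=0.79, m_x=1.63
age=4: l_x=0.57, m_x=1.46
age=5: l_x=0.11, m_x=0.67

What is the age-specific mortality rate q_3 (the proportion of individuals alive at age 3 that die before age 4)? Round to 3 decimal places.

q_3 = (l_3 − l_4) / l_3 = (0.79 − 0.57) / 0.79
     = 0.22 / 0.79 = 0.278481… → 0.278

0.278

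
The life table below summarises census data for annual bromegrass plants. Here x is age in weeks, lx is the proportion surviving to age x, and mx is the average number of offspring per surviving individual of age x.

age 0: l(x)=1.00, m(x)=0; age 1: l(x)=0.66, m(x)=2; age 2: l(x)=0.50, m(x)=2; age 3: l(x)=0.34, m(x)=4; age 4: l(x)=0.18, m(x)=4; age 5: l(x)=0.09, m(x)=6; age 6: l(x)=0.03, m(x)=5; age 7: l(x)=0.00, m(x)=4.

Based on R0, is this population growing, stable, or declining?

growing

R0 = Σ lx·mx = 0 + 1.32 + 1 + 1.36 + 0.72 + 0.54 + 0.15 + 0 = 5.09
R0 > 1, so the population is growing.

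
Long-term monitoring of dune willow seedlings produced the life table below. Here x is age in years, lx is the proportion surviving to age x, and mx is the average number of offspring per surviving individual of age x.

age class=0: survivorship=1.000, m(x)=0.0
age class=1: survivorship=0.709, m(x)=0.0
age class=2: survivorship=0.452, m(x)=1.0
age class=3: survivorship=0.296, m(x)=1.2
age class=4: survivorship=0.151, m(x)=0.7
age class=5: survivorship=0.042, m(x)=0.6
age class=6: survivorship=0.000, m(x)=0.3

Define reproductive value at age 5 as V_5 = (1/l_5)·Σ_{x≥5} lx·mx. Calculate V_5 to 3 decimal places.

lx·mx for x ≥ 5: 0.0252, 0 → sum = 0.0252
V_5 = 0.0252 / l_5 = 0.0252 / 0.042 = 0.6 → 0.600

0.600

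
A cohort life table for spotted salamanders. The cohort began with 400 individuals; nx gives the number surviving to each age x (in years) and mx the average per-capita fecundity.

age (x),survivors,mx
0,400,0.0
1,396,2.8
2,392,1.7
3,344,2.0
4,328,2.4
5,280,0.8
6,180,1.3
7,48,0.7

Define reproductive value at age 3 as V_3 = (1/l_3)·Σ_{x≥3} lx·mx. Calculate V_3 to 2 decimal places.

lx = nx/n0 = nx/400: 1, 0.99, 0.98, 0.86, 0.82, 0.7, 0.45, 0.12
lx·mx for x ≥ 3: 1.72, 1.968, 0.56, 0.585, 0.084 → sum = 4.917
V_3 = 4.917 / l_3 = 4.917 / 0.86 = 5.717442… → 5.72

5.72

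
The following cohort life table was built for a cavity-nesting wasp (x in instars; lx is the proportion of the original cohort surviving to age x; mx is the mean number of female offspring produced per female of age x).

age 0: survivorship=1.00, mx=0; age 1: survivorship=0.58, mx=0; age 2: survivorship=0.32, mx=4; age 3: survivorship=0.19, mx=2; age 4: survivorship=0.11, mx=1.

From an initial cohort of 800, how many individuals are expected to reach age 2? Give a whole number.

256

Expected survivors = N0 · l_2 = 800 × 0.32 = 256 → 256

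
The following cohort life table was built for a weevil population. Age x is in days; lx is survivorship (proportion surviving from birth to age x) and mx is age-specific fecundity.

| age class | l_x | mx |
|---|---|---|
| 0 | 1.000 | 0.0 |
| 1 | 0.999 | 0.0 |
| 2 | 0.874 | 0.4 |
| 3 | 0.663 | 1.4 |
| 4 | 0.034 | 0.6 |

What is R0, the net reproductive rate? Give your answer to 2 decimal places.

1.30

lx·mx by age: 0, 0, 0.3496, 0.9282, 0.0204
R0 = Σ lx·mx = 1.2982 → 1.30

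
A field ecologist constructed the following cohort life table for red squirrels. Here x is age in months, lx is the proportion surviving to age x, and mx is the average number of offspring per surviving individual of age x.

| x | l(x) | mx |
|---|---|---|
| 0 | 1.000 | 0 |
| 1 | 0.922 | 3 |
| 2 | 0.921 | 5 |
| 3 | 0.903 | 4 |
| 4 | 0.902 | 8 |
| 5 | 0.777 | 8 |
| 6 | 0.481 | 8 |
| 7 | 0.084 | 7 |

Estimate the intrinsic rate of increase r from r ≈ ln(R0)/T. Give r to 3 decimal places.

0.882

R0 = Σ lx·mx = 0 + 2.766 + 4.605 + 3.612 + 7.216 + 6.216 + 3.848 + 0.588 = 28.851
Σ x·lx·mx = 109.96; T = 109.96/28.851 = 3.81131…
r ≈ ln(R0)/T = ln(28.851)/3.81131… = 0.88215… → 0.882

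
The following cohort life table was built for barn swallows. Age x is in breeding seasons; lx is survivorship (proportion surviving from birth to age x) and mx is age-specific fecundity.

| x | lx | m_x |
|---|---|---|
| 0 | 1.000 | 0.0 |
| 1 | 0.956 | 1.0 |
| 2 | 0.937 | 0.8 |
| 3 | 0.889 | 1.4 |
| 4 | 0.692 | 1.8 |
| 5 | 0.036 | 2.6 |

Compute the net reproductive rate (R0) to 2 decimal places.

lx·mx by age: 0, 0.956, 0.7496, 1.2446, 1.2456, 0.0936
R0 = Σ lx·mx = 4.2894 → 4.29

4.29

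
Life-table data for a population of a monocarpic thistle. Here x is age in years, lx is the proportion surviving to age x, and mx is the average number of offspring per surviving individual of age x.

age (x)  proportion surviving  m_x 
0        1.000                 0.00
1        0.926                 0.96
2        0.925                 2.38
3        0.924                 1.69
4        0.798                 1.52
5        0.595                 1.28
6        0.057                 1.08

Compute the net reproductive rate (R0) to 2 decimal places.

6.69

lx·mx by age: 0, 0.88896, 2.2015, 1.56156, 1.21296, 0.7616, 0.06156
R0 = Σ lx·mx = 6.68814 → 6.69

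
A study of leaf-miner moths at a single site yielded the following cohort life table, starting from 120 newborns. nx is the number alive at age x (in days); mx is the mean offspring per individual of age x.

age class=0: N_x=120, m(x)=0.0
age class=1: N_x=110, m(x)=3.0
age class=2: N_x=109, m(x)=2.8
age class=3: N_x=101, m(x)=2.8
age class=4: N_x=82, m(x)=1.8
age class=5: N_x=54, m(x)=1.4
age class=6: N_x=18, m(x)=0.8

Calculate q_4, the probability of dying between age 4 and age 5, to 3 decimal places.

lx = nx/n0 = nx/120: 1, 0.91667…, 0.90833…, 0.84167…, 0.68333…, 0.45, 0.15
q_4 = (l_4 − l_5) / l_4 = (0.683333… − 0.45) / 0.683333…
     = 0.233333… / 0.683333… = 0.341463… → 0.341

0.341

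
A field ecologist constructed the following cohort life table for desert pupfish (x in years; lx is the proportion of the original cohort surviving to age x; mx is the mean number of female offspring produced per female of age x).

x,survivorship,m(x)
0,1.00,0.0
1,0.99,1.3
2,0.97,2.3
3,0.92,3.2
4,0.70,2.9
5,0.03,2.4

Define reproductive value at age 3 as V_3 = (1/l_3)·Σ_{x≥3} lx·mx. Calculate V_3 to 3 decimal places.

5.485

lx·mx for x ≥ 3: 2.944, 2.03, 0.072 → sum = 5.046
V_3 = 5.046 / l_3 = 5.046 / 0.92 = 5.484783… → 5.485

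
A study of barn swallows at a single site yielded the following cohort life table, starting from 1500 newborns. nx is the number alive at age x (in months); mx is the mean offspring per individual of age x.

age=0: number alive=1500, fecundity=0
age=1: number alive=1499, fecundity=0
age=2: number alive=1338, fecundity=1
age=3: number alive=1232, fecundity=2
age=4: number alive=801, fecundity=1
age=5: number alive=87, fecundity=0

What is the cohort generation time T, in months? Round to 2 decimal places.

lx = nx/n0 = nx/1500: 1, 0.99933…, 0.892, 0.82133…, 0.534, 0.058
lx·mx: 0, 0, 0.892, 1.642667…, 0.534, 0 → R0 = 3.068667…
x·lx·mx: 0, 0, 1.784, 4.928…, 2.136, 0 → Σ = 8.848…
T = 8.848… / 3.068667… = 2.883337… → 2.88

2.88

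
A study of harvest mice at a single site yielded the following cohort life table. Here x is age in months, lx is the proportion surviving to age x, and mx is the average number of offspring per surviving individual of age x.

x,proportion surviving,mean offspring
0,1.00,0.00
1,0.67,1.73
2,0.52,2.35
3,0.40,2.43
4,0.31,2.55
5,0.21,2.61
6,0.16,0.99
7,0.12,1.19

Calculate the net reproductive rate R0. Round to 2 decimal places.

4.99

lx·mx by age: 0, 1.1591, 1.222, 0.972, 0.7905, 0.5481, 0.1584, 0.1428
R0 = Σ lx·mx = 4.9929 → 4.99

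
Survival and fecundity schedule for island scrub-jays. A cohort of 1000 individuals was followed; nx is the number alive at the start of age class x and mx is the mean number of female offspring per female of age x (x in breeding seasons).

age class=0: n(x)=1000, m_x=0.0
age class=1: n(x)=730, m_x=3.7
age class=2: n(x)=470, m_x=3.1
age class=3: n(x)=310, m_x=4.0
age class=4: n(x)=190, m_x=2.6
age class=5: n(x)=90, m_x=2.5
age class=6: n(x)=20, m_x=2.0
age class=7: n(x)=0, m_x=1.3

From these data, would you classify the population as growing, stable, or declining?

lx = nx/n0 = nx/1000: 1, 0.73, 0.47, 0.31, 0.19, 0.09, 0.02, 0
R0 = Σ lx·mx = 0 + 2.701 + 1.457 + 1.24 + 0.494 + 0.225 + 0.04 + 0 = 6.157
R0 > 1, so the population is growing.

growing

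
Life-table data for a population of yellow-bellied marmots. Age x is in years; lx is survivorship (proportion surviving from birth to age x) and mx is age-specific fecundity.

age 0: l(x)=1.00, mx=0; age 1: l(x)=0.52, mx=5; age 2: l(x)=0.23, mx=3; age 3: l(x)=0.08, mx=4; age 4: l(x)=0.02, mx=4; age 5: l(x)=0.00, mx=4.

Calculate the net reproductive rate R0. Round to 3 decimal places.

lx·mx by age: 0, 2.6, 0.69, 0.32, 0.08, 0
R0 = Σ lx·mx = 3.69 → 3.690

3.690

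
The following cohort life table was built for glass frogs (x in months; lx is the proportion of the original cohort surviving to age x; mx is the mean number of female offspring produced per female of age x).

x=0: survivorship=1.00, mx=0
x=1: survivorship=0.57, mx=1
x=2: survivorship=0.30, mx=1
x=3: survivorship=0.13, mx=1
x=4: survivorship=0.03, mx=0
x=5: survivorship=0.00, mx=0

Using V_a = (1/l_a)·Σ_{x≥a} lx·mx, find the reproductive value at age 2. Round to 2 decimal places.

1.43

lx·mx for x ≥ 2: 0.3, 0.13, 0, 0 → sum = 0.43
V_2 = 0.43 / l_2 = 0.43 / 0.3 = 1.433333… → 1.43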